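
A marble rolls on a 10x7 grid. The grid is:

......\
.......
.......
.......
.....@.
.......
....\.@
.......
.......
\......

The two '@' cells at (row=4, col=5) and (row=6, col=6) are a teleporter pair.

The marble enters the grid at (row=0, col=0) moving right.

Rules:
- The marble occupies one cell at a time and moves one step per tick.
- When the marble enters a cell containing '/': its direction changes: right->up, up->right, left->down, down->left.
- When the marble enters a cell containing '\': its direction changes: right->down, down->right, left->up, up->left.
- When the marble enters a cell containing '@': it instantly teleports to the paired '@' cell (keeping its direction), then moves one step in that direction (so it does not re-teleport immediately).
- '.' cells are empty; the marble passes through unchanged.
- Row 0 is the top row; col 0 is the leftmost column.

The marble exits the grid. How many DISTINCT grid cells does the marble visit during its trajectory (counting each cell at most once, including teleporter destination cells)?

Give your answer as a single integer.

Answer: 19

Derivation:
Step 1: enter (0,0), '.' pass, move right to (0,1)
Step 2: enter (0,1), '.' pass, move right to (0,2)
Step 3: enter (0,2), '.' pass, move right to (0,3)
Step 4: enter (0,3), '.' pass, move right to (0,4)
Step 5: enter (0,4), '.' pass, move right to (0,5)
Step 6: enter (0,5), '.' pass, move right to (0,6)
Step 7: enter (0,6), '\' deflects right->down, move down to (1,6)
Step 8: enter (1,6), '.' pass, move down to (2,6)
Step 9: enter (2,6), '.' pass, move down to (3,6)
Step 10: enter (3,6), '.' pass, move down to (4,6)
Step 11: enter (4,6), '.' pass, move down to (5,6)
Step 12: enter (5,6), '.' pass, move down to (6,6)
Step 13: enter (6,6), '@' teleport (6,6)->(4,5), also enter (4,5), move down to (5,5)
Step 14: enter (5,5), '.' pass, move down to (6,5)
Step 15: enter (6,5), '.' pass, move down to (7,5)
Step 16: enter (7,5), '.' pass, move down to (8,5)
Step 17: enter (8,5), '.' pass, move down to (9,5)
Step 18: enter (9,5), '.' pass, move down to (10,5)
Step 19: at (10,5) — EXIT via bottom edge, pos 5
Distinct cells visited: 19 (path length 19)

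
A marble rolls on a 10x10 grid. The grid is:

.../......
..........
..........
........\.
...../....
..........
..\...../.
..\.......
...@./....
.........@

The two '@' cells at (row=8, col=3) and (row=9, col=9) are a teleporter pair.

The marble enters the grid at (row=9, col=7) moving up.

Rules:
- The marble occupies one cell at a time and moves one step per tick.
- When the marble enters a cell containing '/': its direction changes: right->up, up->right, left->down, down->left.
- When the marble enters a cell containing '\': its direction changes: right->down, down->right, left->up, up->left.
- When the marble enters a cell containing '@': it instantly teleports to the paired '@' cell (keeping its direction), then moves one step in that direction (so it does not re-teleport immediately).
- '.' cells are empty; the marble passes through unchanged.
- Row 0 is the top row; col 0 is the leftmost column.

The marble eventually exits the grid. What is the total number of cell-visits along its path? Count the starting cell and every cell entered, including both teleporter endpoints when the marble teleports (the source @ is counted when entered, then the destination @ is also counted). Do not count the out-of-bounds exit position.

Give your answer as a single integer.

Answer: 10

Derivation:
Step 1: enter (9,7), '.' pass, move up to (8,7)
Step 2: enter (8,7), '.' pass, move up to (7,7)
Step 3: enter (7,7), '.' pass, move up to (6,7)
Step 4: enter (6,7), '.' pass, move up to (5,7)
Step 5: enter (5,7), '.' pass, move up to (4,7)
Step 6: enter (4,7), '.' pass, move up to (3,7)
Step 7: enter (3,7), '.' pass, move up to (2,7)
Step 8: enter (2,7), '.' pass, move up to (1,7)
Step 9: enter (1,7), '.' pass, move up to (0,7)
Step 10: enter (0,7), '.' pass, move up to (-1,7)
Step 11: at (-1,7) — EXIT via top edge, pos 7
Path length (cell visits): 10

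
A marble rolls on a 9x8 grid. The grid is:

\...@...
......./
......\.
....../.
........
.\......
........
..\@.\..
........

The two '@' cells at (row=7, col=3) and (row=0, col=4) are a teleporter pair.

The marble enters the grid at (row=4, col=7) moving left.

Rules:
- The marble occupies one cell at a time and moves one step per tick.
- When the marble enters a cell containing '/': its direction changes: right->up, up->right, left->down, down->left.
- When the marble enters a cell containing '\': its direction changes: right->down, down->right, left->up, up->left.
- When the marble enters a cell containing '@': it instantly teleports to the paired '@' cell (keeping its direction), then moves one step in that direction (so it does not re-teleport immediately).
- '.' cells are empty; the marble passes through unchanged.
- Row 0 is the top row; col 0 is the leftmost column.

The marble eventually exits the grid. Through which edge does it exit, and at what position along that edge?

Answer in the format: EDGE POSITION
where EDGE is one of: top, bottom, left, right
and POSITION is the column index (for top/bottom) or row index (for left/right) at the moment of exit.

Answer: left 4

Derivation:
Step 1: enter (4,7), '.' pass, move left to (4,6)
Step 2: enter (4,6), '.' pass, move left to (4,5)
Step 3: enter (4,5), '.' pass, move left to (4,4)
Step 4: enter (4,4), '.' pass, move left to (4,3)
Step 5: enter (4,3), '.' pass, move left to (4,2)
Step 6: enter (4,2), '.' pass, move left to (4,1)
Step 7: enter (4,1), '.' pass, move left to (4,0)
Step 8: enter (4,0), '.' pass, move left to (4,-1)
Step 9: at (4,-1) — EXIT via left edge, pos 4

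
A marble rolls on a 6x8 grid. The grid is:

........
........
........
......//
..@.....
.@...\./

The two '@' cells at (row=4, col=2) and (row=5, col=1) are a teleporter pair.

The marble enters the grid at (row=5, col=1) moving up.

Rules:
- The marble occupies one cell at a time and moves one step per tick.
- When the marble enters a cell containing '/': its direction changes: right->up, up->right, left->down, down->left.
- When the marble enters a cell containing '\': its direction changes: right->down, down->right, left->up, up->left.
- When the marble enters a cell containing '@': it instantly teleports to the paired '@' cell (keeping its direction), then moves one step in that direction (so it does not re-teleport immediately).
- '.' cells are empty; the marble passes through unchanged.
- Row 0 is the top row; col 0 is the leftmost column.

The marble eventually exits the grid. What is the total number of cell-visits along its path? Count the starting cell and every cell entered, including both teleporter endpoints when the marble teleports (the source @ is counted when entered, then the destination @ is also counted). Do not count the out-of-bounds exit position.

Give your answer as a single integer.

Step 1: enter (5,1), '@' teleport (5,1)->(4,2), also enter (4,2), move up to (3,2)
Step 2: enter (3,2), '.' pass, move up to (2,2)
Step 3: enter (2,2), '.' pass, move up to (1,2)
Step 4: enter (1,2), '.' pass, move up to (0,2)
Step 5: enter (0,2), '.' pass, move up to (-1,2)
Step 6: at (-1,2) — EXIT via top edge, pos 2
Path length (cell visits): 6

Answer: 6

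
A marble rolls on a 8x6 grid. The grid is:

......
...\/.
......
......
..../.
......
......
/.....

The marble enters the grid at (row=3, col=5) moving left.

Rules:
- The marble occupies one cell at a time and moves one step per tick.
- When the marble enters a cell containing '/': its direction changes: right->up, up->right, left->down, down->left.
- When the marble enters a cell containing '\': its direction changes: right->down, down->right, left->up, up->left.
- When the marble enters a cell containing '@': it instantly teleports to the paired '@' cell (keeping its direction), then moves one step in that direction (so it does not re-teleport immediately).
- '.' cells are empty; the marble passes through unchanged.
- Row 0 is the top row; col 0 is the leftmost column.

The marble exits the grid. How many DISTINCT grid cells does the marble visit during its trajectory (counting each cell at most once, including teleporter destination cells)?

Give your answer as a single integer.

Answer: 6

Derivation:
Step 1: enter (3,5), '.' pass, move left to (3,4)
Step 2: enter (3,4), '.' pass, move left to (3,3)
Step 3: enter (3,3), '.' pass, move left to (3,2)
Step 4: enter (3,2), '.' pass, move left to (3,1)
Step 5: enter (3,1), '.' pass, move left to (3,0)
Step 6: enter (3,0), '.' pass, move left to (3,-1)
Step 7: at (3,-1) — EXIT via left edge, pos 3
Distinct cells visited: 6 (path length 6)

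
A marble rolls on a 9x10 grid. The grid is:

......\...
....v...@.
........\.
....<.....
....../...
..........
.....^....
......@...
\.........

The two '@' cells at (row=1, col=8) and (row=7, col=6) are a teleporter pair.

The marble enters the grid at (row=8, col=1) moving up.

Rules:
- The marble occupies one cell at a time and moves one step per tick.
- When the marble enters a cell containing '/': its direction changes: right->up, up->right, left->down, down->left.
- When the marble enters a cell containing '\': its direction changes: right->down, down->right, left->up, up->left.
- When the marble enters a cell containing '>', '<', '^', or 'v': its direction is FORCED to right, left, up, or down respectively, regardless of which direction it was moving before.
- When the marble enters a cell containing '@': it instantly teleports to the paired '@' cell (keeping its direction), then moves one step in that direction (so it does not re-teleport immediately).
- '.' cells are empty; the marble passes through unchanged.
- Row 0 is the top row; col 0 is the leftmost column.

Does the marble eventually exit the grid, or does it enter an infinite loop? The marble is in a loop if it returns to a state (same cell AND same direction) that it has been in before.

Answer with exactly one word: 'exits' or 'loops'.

Step 1: enter (8,1), '.' pass, move up to (7,1)
Step 2: enter (7,1), '.' pass, move up to (6,1)
Step 3: enter (6,1), '.' pass, move up to (5,1)
Step 4: enter (5,1), '.' pass, move up to (4,1)
Step 5: enter (4,1), '.' pass, move up to (3,1)
Step 6: enter (3,1), '.' pass, move up to (2,1)
Step 7: enter (2,1), '.' pass, move up to (1,1)
Step 8: enter (1,1), '.' pass, move up to (0,1)
Step 9: enter (0,1), '.' pass, move up to (-1,1)
Step 10: at (-1,1) — EXIT via top edge, pos 1

Answer: exits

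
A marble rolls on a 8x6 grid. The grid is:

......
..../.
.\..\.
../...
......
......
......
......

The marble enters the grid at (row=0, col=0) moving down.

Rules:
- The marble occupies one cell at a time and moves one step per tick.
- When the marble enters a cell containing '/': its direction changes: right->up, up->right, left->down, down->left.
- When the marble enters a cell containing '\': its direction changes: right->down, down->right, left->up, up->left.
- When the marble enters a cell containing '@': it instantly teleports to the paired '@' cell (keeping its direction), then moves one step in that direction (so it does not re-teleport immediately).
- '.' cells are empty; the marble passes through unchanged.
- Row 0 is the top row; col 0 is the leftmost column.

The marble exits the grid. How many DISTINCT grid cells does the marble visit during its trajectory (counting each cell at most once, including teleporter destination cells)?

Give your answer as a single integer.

Step 1: enter (0,0), '.' pass, move down to (1,0)
Step 2: enter (1,0), '.' pass, move down to (2,0)
Step 3: enter (2,0), '.' pass, move down to (3,0)
Step 4: enter (3,0), '.' pass, move down to (4,0)
Step 5: enter (4,0), '.' pass, move down to (5,0)
Step 6: enter (5,0), '.' pass, move down to (6,0)
Step 7: enter (6,0), '.' pass, move down to (7,0)
Step 8: enter (7,0), '.' pass, move down to (8,0)
Step 9: at (8,0) — EXIT via bottom edge, pos 0
Distinct cells visited: 8 (path length 8)

Answer: 8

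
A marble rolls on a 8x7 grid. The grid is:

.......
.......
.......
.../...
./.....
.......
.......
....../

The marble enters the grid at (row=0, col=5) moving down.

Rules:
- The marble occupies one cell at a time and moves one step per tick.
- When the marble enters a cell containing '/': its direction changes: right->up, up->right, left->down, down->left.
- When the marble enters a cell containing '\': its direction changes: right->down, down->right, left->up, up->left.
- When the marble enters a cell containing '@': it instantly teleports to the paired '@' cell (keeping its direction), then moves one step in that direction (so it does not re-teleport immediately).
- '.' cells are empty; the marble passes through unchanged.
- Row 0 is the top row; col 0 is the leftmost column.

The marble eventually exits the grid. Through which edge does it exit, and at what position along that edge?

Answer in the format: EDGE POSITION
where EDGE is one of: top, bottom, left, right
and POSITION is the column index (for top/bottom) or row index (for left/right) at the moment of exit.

Step 1: enter (0,5), '.' pass, move down to (1,5)
Step 2: enter (1,5), '.' pass, move down to (2,5)
Step 3: enter (2,5), '.' pass, move down to (3,5)
Step 4: enter (3,5), '.' pass, move down to (4,5)
Step 5: enter (4,5), '.' pass, move down to (5,5)
Step 6: enter (5,5), '.' pass, move down to (6,5)
Step 7: enter (6,5), '.' pass, move down to (7,5)
Step 8: enter (7,5), '.' pass, move down to (8,5)
Step 9: at (8,5) — EXIT via bottom edge, pos 5

Answer: bottom 5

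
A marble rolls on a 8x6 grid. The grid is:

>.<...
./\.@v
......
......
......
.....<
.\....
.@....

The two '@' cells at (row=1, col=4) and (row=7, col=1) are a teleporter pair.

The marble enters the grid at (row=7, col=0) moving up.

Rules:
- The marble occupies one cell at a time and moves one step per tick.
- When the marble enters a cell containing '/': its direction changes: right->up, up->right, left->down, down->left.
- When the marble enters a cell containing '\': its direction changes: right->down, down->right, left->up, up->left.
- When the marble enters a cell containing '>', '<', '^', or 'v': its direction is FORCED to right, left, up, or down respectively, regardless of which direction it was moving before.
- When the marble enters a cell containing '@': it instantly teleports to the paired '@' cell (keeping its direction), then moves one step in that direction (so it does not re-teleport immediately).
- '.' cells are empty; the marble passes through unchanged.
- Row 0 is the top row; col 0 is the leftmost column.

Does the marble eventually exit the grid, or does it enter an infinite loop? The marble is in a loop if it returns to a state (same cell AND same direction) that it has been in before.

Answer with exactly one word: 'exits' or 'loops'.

Step 1: enter (7,0), '.' pass, move up to (6,0)
Step 2: enter (6,0), '.' pass, move up to (5,0)
Step 3: enter (5,0), '.' pass, move up to (4,0)
Step 4: enter (4,0), '.' pass, move up to (3,0)
Step 5: enter (3,0), '.' pass, move up to (2,0)
Step 6: enter (2,0), '.' pass, move up to (1,0)
Step 7: enter (1,0), '.' pass, move up to (0,0)
Step 8: enter (0,0), '>' forces up->right, move right to (0,1)
Step 9: enter (0,1), '.' pass, move right to (0,2)
Step 10: enter (0,2), '<' forces right->left, move left to (0,1)
Step 11: enter (0,1), '.' pass, move left to (0,0)
Step 12: enter (0,0), '>' forces left->right, move right to (0,1)
Step 13: at (0,1) dir=right — LOOP DETECTED (seen before)

Answer: loops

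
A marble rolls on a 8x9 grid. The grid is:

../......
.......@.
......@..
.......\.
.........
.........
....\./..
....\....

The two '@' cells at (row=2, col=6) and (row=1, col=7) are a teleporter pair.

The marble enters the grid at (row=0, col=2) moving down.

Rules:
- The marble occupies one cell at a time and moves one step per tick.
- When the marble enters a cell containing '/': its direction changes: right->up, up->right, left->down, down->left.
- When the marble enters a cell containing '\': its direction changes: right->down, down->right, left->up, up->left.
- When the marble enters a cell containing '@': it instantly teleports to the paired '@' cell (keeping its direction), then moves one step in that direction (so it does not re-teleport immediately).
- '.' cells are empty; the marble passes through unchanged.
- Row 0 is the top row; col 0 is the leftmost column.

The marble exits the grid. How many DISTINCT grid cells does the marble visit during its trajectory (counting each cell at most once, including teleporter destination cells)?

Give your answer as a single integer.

Step 1: enter (0,2), '/' deflects down->left, move left to (0,1)
Step 2: enter (0,1), '.' pass, move left to (0,0)
Step 3: enter (0,0), '.' pass, move left to (0,-1)
Step 4: at (0,-1) — EXIT via left edge, pos 0
Distinct cells visited: 3 (path length 3)

Answer: 3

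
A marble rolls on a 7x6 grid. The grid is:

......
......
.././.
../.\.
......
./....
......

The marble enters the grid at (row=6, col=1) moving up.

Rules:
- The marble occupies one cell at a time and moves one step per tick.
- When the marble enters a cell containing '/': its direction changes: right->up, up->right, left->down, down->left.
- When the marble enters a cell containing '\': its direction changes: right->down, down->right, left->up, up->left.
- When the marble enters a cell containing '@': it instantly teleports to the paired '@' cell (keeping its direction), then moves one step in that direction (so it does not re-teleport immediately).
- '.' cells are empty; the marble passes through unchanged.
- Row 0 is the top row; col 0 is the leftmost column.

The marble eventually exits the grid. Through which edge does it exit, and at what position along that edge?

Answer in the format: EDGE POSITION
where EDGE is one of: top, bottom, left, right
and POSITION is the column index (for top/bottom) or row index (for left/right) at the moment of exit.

Answer: right 5

Derivation:
Step 1: enter (6,1), '.' pass, move up to (5,1)
Step 2: enter (5,1), '/' deflects up->right, move right to (5,2)
Step 3: enter (5,2), '.' pass, move right to (5,3)
Step 4: enter (5,3), '.' pass, move right to (5,4)
Step 5: enter (5,4), '.' pass, move right to (5,5)
Step 6: enter (5,5), '.' pass, move right to (5,6)
Step 7: at (5,6) — EXIT via right edge, pos 5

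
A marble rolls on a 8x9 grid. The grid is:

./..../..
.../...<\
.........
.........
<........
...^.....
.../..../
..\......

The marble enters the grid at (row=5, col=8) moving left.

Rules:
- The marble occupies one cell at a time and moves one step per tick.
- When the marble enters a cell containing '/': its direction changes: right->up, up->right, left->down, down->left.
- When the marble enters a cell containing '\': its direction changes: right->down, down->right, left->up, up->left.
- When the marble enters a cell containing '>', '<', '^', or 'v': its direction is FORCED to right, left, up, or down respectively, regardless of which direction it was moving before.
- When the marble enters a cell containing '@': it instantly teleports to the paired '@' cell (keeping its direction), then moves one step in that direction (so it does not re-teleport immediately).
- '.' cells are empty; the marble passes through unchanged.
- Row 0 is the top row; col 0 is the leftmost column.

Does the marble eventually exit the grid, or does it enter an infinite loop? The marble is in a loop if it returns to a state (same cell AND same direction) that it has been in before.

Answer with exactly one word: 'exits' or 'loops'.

Step 1: enter (5,8), '.' pass, move left to (5,7)
Step 2: enter (5,7), '.' pass, move left to (5,6)
Step 3: enter (5,6), '.' pass, move left to (5,5)
Step 4: enter (5,5), '.' pass, move left to (5,4)
Step 5: enter (5,4), '.' pass, move left to (5,3)
Step 6: enter (5,3), '^' forces left->up, move up to (4,3)
Step 7: enter (4,3), '.' pass, move up to (3,3)
Step 8: enter (3,3), '.' pass, move up to (2,3)
Step 9: enter (2,3), '.' pass, move up to (1,3)
Step 10: enter (1,3), '/' deflects up->right, move right to (1,4)
Step 11: enter (1,4), '.' pass, move right to (1,5)
Step 12: enter (1,5), '.' pass, move right to (1,6)
Step 13: enter (1,6), '.' pass, move right to (1,7)
Step 14: enter (1,7), '<' forces right->left, move left to (1,6)
Step 15: enter (1,6), '.' pass, move left to (1,5)
Step 16: enter (1,5), '.' pass, move left to (1,4)
Step 17: enter (1,4), '.' pass, move left to (1,3)
Step 18: enter (1,3), '/' deflects left->down, move down to (2,3)
Step 19: enter (2,3), '.' pass, move down to (3,3)
Step 20: enter (3,3), '.' pass, move down to (4,3)
Step 21: enter (4,3), '.' pass, move down to (5,3)
Step 22: enter (5,3), '^' forces down->up, move up to (4,3)
Step 23: at (4,3) dir=up — LOOP DETECTED (seen before)

Answer: loops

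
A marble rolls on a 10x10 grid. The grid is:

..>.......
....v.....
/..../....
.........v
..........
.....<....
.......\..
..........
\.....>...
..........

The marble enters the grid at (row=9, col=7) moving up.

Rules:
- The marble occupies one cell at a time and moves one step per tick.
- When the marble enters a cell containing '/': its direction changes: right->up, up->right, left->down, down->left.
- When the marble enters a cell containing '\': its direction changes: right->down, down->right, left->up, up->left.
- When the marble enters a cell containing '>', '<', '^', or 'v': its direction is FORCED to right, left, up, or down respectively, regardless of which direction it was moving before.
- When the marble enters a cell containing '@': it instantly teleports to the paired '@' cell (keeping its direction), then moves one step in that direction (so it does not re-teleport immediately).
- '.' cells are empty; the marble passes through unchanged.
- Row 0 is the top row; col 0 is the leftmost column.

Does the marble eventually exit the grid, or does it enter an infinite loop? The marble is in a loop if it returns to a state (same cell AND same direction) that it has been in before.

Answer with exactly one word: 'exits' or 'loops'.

Answer: exits

Derivation:
Step 1: enter (9,7), '.' pass, move up to (8,7)
Step 2: enter (8,7), '.' pass, move up to (7,7)
Step 3: enter (7,7), '.' pass, move up to (6,7)
Step 4: enter (6,7), '\' deflects up->left, move left to (6,6)
Step 5: enter (6,6), '.' pass, move left to (6,5)
Step 6: enter (6,5), '.' pass, move left to (6,4)
Step 7: enter (6,4), '.' pass, move left to (6,3)
Step 8: enter (6,3), '.' pass, move left to (6,2)
Step 9: enter (6,2), '.' pass, move left to (6,1)
Step 10: enter (6,1), '.' pass, move left to (6,0)
Step 11: enter (6,0), '.' pass, move left to (6,-1)
Step 12: at (6,-1) — EXIT via left edge, pos 6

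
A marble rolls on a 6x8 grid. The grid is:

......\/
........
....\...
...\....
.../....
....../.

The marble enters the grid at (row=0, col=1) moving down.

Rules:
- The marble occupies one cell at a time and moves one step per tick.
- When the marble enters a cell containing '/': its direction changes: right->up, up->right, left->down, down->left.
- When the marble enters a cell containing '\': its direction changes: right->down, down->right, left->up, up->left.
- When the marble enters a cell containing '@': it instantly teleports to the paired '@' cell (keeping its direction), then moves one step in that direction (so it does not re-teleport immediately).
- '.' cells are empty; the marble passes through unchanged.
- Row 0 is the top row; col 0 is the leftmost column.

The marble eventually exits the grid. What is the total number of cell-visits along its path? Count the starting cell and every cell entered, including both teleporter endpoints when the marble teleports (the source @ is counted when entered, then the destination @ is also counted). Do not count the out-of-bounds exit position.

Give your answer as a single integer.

Step 1: enter (0,1), '.' pass, move down to (1,1)
Step 2: enter (1,1), '.' pass, move down to (2,1)
Step 3: enter (2,1), '.' pass, move down to (3,1)
Step 4: enter (3,1), '.' pass, move down to (4,1)
Step 5: enter (4,1), '.' pass, move down to (5,1)
Step 6: enter (5,1), '.' pass, move down to (6,1)
Step 7: at (6,1) — EXIT via bottom edge, pos 1
Path length (cell visits): 6

Answer: 6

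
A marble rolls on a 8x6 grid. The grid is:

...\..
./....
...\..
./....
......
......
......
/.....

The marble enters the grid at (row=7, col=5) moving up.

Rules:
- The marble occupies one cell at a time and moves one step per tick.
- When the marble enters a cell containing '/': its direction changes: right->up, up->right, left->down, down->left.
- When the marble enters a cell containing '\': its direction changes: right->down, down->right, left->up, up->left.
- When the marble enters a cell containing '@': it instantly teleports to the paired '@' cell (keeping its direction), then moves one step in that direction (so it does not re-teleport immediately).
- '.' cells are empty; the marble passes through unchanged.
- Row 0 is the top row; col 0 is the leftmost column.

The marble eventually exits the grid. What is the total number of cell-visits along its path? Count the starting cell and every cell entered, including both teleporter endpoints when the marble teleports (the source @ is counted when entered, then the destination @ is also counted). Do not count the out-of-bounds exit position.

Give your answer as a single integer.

Step 1: enter (7,5), '.' pass, move up to (6,5)
Step 2: enter (6,5), '.' pass, move up to (5,5)
Step 3: enter (5,5), '.' pass, move up to (4,5)
Step 4: enter (4,5), '.' pass, move up to (3,5)
Step 5: enter (3,5), '.' pass, move up to (2,5)
Step 6: enter (2,5), '.' pass, move up to (1,5)
Step 7: enter (1,5), '.' pass, move up to (0,5)
Step 8: enter (0,5), '.' pass, move up to (-1,5)
Step 9: at (-1,5) — EXIT via top edge, pos 5
Path length (cell visits): 8

Answer: 8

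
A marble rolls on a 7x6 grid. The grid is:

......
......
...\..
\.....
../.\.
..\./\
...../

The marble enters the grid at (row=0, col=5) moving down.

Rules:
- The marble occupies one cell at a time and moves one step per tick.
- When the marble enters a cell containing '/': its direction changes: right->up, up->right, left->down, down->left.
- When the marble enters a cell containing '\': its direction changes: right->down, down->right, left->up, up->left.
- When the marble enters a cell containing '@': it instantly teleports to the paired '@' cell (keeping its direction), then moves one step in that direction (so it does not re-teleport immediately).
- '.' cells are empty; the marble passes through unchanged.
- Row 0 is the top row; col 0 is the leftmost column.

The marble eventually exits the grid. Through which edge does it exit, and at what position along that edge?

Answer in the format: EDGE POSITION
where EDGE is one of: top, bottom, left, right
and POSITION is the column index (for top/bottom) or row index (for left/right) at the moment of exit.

Answer: right 5

Derivation:
Step 1: enter (0,5), '.' pass, move down to (1,5)
Step 2: enter (1,5), '.' pass, move down to (2,5)
Step 3: enter (2,5), '.' pass, move down to (3,5)
Step 4: enter (3,5), '.' pass, move down to (4,5)
Step 5: enter (4,5), '.' pass, move down to (5,5)
Step 6: enter (5,5), '\' deflects down->right, move right to (5,6)
Step 7: at (5,6) — EXIT via right edge, pos 5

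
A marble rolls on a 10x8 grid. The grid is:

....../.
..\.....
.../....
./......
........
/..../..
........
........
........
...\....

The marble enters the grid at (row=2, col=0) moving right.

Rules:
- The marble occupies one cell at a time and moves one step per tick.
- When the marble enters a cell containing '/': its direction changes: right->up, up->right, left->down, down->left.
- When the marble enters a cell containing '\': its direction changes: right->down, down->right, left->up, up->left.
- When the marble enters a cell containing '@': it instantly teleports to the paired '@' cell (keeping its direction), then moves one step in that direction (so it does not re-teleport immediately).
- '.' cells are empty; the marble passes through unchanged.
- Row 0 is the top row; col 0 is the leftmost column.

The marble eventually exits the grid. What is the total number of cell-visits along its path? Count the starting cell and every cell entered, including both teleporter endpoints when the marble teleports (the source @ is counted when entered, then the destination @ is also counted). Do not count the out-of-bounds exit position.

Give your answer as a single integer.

Answer: 6

Derivation:
Step 1: enter (2,0), '.' pass, move right to (2,1)
Step 2: enter (2,1), '.' pass, move right to (2,2)
Step 3: enter (2,2), '.' pass, move right to (2,3)
Step 4: enter (2,3), '/' deflects right->up, move up to (1,3)
Step 5: enter (1,3), '.' pass, move up to (0,3)
Step 6: enter (0,3), '.' pass, move up to (-1,3)
Step 7: at (-1,3) — EXIT via top edge, pos 3
Path length (cell visits): 6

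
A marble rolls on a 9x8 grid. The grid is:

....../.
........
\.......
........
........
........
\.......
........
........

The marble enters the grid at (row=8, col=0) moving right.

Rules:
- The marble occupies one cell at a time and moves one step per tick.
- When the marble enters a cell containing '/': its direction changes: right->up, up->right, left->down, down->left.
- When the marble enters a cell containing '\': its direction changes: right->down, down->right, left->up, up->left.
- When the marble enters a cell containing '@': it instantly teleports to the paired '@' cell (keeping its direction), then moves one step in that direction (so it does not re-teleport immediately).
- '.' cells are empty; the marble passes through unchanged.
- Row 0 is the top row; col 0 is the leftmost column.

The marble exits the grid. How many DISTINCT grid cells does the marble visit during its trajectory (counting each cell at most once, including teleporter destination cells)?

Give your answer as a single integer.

Answer: 8

Derivation:
Step 1: enter (8,0), '.' pass, move right to (8,1)
Step 2: enter (8,1), '.' pass, move right to (8,2)
Step 3: enter (8,2), '.' pass, move right to (8,3)
Step 4: enter (8,3), '.' pass, move right to (8,4)
Step 5: enter (8,4), '.' pass, move right to (8,5)
Step 6: enter (8,5), '.' pass, move right to (8,6)
Step 7: enter (8,6), '.' pass, move right to (8,7)
Step 8: enter (8,7), '.' pass, move right to (8,8)
Step 9: at (8,8) — EXIT via right edge, pos 8
Distinct cells visited: 8 (path length 8)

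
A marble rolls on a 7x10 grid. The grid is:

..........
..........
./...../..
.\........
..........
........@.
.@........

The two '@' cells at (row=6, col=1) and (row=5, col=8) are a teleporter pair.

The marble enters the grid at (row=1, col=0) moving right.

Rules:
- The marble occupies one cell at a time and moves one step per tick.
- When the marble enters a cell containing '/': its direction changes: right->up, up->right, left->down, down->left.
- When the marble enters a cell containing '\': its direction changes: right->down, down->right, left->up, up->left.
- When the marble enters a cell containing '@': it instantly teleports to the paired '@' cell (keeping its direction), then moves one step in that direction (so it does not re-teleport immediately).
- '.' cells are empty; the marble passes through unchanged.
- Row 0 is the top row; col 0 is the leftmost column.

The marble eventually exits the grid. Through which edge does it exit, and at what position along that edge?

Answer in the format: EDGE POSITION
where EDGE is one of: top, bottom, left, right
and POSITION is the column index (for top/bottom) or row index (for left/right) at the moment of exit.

Answer: right 1

Derivation:
Step 1: enter (1,0), '.' pass, move right to (1,1)
Step 2: enter (1,1), '.' pass, move right to (1,2)
Step 3: enter (1,2), '.' pass, move right to (1,3)
Step 4: enter (1,3), '.' pass, move right to (1,4)
Step 5: enter (1,4), '.' pass, move right to (1,5)
Step 6: enter (1,5), '.' pass, move right to (1,6)
Step 7: enter (1,6), '.' pass, move right to (1,7)
Step 8: enter (1,7), '.' pass, move right to (1,8)
Step 9: enter (1,8), '.' pass, move right to (1,9)
Step 10: enter (1,9), '.' pass, move right to (1,10)
Step 11: at (1,10) — EXIT via right edge, pos 1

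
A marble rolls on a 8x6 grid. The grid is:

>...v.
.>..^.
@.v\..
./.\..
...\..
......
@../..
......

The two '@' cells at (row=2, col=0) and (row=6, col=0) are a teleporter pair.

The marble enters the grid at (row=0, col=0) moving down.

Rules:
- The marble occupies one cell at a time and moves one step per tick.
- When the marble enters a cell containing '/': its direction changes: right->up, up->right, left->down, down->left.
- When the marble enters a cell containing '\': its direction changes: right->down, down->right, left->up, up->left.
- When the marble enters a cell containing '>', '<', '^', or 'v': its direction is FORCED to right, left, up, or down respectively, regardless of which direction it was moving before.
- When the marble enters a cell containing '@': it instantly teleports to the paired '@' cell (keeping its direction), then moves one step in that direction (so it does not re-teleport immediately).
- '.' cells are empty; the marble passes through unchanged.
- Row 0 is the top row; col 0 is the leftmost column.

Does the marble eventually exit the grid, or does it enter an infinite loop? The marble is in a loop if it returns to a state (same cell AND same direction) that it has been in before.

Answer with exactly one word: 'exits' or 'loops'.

Step 1: enter (0,0), '>' forces down->right, move right to (0,1)
Step 2: enter (0,1), '.' pass, move right to (0,2)
Step 3: enter (0,2), '.' pass, move right to (0,3)
Step 4: enter (0,3), '.' pass, move right to (0,4)
Step 5: enter (0,4), 'v' forces right->down, move down to (1,4)
Step 6: enter (1,4), '^' forces down->up, move up to (0,4)
Step 7: enter (0,4), 'v' forces up->down, move down to (1,4)
Step 8: at (1,4) dir=down — LOOP DETECTED (seen before)

Answer: loops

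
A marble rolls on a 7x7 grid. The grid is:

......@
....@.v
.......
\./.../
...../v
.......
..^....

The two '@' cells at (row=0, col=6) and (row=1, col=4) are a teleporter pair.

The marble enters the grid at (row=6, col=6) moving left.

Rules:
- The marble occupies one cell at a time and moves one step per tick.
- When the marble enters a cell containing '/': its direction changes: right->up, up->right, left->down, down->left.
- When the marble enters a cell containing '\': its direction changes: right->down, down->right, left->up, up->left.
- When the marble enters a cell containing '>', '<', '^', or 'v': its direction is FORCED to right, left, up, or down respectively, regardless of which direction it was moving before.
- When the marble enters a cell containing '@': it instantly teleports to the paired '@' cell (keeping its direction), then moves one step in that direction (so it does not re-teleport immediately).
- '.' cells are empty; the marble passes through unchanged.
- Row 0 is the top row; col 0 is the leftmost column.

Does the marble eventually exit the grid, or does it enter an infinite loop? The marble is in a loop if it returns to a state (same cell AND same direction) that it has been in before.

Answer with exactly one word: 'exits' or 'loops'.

Step 1: enter (6,6), '.' pass, move left to (6,5)
Step 2: enter (6,5), '.' pass, move left to (6,4)
Step 3: enter (6,4), '.' pass, move left to (6,3)
Step 4: enter (6,3), '.' pass, move left to (6,2)
Step 5: enter (6,2), '^' forces left->up, move up to (5,2)
Step 6: enter (5,2), '.' pass, move up to (4,2)
Step 7: enter (4,2), '.' pass, move up to (3,2)
Step 8: enter (3,2), '/' deflects up->right, move right to (3,3)
Step 9: enter (3,3), '.' pass, move right to (3,4)
Step 10: enter (3,4), '.' pass, move right to (3,5)
Step 11: enter (3,5), '.' pass, move right to (3,6)
Step 12: enter (3,6), '/' deflects right->up, move up to (2,6)
Step 13: enter (2,6), '.' pass, move up to (1,6)
Step 14: enter (1,6), 'v' forces up->down, move down to (2,6)
Step 15: enter (2,6), '.' pass, move down to (3,6)
Step 16: enter (3,6), '/' deflects down->left, move left to (3,5)
Step 17: enter (3,5), '.' pass, move left to (3,4)
Step 18: enter (3,4), '.' pass, move left to (3,3)
Step 19: enter (3,3), '.' pass, move left to (3,2)
Step 20: enter (3,2), '/' deflects left->down, move down to (4,2)
Step 21: enter (4,2), '.' pass, move down to (5,2)
Step 22: enter (5,2), '.' pass, move down to (6,2)
Step 23: enter (6,2), '^' forces down->up, move up to (5,2)
Step 24: at (5,2) dir=up — LOOP DETECTED (seen before)

Answer: loops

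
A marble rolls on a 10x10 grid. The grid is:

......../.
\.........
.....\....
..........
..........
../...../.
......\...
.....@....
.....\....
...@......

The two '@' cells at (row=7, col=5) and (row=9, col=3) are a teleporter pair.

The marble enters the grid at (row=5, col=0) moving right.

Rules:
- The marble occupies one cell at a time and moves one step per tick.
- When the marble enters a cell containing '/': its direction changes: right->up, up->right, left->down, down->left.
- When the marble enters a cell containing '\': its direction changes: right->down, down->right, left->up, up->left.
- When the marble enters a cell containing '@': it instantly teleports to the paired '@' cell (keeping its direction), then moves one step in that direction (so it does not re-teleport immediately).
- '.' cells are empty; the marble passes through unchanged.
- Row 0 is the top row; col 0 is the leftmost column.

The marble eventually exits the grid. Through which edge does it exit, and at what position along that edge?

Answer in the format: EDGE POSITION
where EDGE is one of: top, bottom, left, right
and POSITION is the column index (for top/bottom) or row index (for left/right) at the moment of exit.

Step 1: enter (5,0), '.' pass, move right to (5,1)
Step 2: enter (5,1), '.' pass, move right to (5,2)
Step 3: enter (5,2), '/' deflects right->up, move up to (4,2)
Step 4: enter (4,2), '.' pass, move up to (3,2)
Step 5: enter (3,2), '.' pass, move up to (2,2)
Step 6: enter (2,2), '.' pass, move up to (1,2)
Step 7: enter (1,2), '.' pass, move up to (0,2)
Step 8: enter (0,2), '.' pass, move up to (-1,2)
Step 9: at (-1,2) — EXIT via top edge, pos 2

Answer: top 2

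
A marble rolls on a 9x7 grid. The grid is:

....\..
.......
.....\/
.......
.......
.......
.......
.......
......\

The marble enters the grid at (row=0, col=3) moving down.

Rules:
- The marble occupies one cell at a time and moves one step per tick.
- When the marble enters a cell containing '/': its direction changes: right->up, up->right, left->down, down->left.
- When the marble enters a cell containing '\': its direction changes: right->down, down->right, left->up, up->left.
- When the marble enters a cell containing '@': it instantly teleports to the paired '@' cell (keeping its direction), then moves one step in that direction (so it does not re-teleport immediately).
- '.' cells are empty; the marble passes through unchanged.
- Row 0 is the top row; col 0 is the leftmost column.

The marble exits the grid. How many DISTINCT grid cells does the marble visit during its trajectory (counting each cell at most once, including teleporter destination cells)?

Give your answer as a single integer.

Step 1: enter (0,3), '.' pass, move down to (1,3)
Step 2: enter (1,3), '.' pass, move down to (2,3)
Step 3: enter (2,3), '.' pass, move down to (3,3)
Step 4: enter (3,3), '.' pass, move down to (4,3)
Step 5: enter (4,3), '.' pass, move down to (5,3)
Step 6: enter (5,3), '.' pass, move down to (6,3)
Step 7: enter (6,3), '.' pass, move down to (7,3)
Step 8: enter (7,3), '.' pass, move down to (8,3)
Step 9: enter (8,3), '.' pass, move down to (9,3)
Step 10: at (9,3) — EXIT via bottom edge, pos 3
Distinct cells visited: 9 (path length 9)

Answer: 9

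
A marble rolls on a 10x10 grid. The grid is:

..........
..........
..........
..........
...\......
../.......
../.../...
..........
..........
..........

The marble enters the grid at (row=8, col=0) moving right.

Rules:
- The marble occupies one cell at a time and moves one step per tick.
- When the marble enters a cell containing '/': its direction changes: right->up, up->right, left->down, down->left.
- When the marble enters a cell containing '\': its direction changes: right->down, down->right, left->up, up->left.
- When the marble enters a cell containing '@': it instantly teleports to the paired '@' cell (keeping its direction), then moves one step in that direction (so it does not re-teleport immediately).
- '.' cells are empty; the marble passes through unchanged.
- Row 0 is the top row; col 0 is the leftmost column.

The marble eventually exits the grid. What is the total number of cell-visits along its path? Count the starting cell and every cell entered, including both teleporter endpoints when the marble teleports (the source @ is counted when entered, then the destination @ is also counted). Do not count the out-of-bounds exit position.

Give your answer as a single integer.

Answer: 10

Derivation:
Step 1: enter (8,0), '.' pass, move right to (8,1)
Step 2: enter (8,1), '.' pass, move right to (8,2)
Step 3: enter (8,2), '.' pass, move right to (8,3)
Step 4: enter (8,3), '.' pass, move right to (8,4)
Step 5: enter (8,4), '.' pass, move right to (8,5)
Step 6: enter (8,5), '.' pass, move right to (8,6)
Step 7: enter (8,6), '.' pass, move right to (8,7)
Step 8: enter (8,7), '.' pass, move right to (8,8)
Step 9: enter (8,8), '.' pass, move right to (8,9)
Step 10: enter (8,9), '.' pass, move right to (8,10)
Step 11: at (8,10) — EXIT via right edge, pos 8
Path length (cell visits): 10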